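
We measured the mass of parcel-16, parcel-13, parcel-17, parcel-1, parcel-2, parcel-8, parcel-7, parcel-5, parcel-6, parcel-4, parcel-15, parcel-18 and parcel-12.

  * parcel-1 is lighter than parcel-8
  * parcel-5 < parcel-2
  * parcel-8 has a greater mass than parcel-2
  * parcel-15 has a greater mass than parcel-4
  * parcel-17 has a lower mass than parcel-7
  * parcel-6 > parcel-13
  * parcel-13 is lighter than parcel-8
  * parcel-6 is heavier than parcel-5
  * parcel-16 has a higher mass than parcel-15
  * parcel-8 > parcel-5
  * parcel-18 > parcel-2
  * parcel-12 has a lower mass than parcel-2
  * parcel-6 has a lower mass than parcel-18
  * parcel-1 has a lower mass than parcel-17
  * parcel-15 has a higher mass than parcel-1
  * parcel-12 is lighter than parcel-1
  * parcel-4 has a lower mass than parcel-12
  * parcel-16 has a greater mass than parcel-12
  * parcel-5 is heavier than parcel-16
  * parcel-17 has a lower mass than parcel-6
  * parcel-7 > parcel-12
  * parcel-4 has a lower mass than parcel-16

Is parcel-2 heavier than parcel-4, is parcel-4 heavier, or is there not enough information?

Link the given pairs in sequence: parcel-4 < parcel-12; parcel-12 < parcel-1; parcel-1 < parcel-15; parcel-15 < parcel-16; parcel-16 < parcel-5; parcel-5 < parcel-2.
Chaining these gives parcel-4 < parcel-12 < parcel-1 < parcel-15 < parcel-16 < parcel-5 < parcel-2.
So parcel-2 is heavier.

parcel-2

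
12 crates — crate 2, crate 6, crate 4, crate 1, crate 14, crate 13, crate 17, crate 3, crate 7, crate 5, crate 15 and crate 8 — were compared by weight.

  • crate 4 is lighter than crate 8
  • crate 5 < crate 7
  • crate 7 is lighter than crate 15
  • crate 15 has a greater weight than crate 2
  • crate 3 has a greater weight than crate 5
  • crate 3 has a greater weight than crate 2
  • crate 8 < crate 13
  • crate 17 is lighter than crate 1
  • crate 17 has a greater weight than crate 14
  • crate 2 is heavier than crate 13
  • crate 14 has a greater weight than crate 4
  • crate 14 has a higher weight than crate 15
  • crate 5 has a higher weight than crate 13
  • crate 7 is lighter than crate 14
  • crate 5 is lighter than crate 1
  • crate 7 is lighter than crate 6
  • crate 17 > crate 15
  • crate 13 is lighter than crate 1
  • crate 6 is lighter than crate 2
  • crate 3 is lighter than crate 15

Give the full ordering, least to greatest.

crate 4 < crate 8 < crate 13 < crate 5 < crate 7 < crate 6 < crate 2 < crate 3 < crate 15 < crate 14 < crate 17 < crate 1

The consecutive links are each given: crate 4 < crate 8; crate 8 < crate 13; crate 13 < crate 5; crate 5 < crate 7; crate 7 < crate 6; crate 6 < crate 2; crate 2 < crate 3; crate 3 < crate 15; crate 15 < crate 14; crate 14 < crate 17; crate 17 < crate 1.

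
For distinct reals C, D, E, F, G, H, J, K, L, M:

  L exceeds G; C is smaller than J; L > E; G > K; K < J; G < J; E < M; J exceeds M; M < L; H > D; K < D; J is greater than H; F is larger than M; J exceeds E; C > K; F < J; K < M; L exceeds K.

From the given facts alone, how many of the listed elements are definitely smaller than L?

4

Directly below L: K, G, E, M.
No other element is forced below L by the given relations, so the count is 4.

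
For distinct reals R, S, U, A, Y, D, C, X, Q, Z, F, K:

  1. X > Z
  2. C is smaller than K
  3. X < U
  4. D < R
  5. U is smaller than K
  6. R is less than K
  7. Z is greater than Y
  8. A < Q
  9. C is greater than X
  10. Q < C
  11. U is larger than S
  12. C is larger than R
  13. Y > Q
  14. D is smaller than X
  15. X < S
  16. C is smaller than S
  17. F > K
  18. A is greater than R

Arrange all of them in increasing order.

D < R < A < Q < Y < Z < X < C < S < U < K < F

The consecutive links are each given: D < R; R < A; A < Q; Q < Y; Y < Z; Z < X; X < C; C < S; S < U; U < K; K < F.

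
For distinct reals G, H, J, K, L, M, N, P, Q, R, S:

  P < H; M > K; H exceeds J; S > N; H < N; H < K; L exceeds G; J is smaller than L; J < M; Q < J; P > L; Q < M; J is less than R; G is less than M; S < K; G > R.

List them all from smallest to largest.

Nothing is placed below Q, so it is least; from there Q < J; J < R; R < G; G < L; L < P; P < H; H < N; N < S; S < K; K < M, each given directly.

Q < J < R < G < L < P < H < N < S < K < M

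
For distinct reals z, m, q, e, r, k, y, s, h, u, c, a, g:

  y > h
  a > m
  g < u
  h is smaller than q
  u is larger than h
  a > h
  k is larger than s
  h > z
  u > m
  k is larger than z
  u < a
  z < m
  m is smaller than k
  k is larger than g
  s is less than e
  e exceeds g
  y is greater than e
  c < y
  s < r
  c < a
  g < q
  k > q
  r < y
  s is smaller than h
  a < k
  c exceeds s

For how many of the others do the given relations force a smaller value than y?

Directly below y: c, e, r, h.
One step further: s, g, z (7 so far).
No other element is forced below y by the given relations, so the count is 7.

7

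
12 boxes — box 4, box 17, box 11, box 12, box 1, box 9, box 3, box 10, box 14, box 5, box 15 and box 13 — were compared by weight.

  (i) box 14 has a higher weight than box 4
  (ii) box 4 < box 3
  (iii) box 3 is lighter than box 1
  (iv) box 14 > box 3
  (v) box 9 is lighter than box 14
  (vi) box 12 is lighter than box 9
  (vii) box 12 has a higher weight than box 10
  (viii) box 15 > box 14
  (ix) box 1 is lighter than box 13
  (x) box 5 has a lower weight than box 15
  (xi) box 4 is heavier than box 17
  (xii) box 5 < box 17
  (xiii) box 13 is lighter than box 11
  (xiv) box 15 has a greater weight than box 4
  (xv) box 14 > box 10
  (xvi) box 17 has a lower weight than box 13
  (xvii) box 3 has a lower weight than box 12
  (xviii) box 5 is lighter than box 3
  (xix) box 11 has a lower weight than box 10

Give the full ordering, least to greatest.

Nothing is placed below box 5, so it is least; from there box 5 < box 17; box 17 < box 4; box 4 < box 3; box 3 < box 1; box 1 < box 13; box 13 < box 11; box 11 < box 10; box 10 < box 12; box 12 < box 9; box 9 < box 14; box 14 < box 15, each given directly.

box 5 < box 17 < box 4 < box 3 < box 1 < box 13 < box 11 < box 10 < box 12 < box 9 < box 14 < box 15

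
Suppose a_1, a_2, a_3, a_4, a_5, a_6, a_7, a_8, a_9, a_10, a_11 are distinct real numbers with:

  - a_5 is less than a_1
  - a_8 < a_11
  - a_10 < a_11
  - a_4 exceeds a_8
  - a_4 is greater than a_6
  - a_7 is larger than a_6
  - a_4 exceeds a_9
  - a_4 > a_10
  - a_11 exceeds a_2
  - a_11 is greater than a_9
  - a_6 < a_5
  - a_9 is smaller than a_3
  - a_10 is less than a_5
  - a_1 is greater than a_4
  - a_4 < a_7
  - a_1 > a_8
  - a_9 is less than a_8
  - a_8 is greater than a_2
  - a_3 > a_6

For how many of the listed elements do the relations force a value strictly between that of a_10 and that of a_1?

2

Chaining upward from a_10 reaches: a_5, a_4, a_7, a_11.
Chaining downward from a_1 reaches: a_9, a_2, a_8, a_6, a_5, a_4.
Strictly between a_10 and a_1 are those in both lists: a_5, a_4 — 2 elements.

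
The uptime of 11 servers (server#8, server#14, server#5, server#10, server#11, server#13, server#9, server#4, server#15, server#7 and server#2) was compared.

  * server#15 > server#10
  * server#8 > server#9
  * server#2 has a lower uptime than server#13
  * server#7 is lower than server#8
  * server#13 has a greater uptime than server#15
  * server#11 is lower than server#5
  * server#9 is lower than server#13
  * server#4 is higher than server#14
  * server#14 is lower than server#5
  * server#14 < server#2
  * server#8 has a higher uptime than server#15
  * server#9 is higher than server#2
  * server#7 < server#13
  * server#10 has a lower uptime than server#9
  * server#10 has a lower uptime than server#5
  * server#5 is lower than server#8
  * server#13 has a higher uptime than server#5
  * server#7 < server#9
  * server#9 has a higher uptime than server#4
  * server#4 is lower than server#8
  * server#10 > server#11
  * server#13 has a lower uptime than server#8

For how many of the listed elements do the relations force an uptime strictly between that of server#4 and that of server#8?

2

The relations place server#4 below server#8. An element lies strictly between them when it is forced above server#4 and also forced below server#8.
Above server#4: {server#9, server#13}. Below server#8: {server#14, server#11, server#10, server#2, server#7, server#9, server#15, server#5, server#13}.
Intersection: {server#9, server#13} — 2.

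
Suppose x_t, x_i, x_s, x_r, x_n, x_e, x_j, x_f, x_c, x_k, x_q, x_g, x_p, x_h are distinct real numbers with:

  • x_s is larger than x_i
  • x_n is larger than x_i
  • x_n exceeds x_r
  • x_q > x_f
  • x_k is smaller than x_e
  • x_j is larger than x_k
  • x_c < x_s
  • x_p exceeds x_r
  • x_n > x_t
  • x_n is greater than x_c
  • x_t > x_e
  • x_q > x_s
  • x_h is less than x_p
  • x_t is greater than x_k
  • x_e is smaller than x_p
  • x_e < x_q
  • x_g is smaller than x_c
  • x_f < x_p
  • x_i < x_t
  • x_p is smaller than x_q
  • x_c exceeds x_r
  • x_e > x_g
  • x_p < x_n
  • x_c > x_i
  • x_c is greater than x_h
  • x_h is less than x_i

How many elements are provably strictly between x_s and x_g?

1

Chaining upward from x_g reaches: x_e, x_c, x_t, x_p, x_n, x_q.
Chaining downward from x_s reaches: x_r, x_h, x_i, x_c.
Strictly between x_g and x_s are those in both lists: x_c — 1 element.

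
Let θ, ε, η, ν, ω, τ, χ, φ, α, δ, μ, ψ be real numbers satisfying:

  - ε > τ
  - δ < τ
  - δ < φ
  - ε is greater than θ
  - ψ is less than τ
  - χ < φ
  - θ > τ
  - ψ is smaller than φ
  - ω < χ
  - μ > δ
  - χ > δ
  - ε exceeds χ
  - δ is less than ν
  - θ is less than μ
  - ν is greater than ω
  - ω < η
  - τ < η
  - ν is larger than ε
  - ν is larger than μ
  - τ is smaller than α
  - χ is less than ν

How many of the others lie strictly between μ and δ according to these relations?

2

Chaining upward from δ reaches: χ, τ, α, θ, ε, η, φ, ν.
Chaining downward from μ reaches: ψ, τ, θ.
Strictly between δ and μ are those in both lists: τ, θ — 2 elements.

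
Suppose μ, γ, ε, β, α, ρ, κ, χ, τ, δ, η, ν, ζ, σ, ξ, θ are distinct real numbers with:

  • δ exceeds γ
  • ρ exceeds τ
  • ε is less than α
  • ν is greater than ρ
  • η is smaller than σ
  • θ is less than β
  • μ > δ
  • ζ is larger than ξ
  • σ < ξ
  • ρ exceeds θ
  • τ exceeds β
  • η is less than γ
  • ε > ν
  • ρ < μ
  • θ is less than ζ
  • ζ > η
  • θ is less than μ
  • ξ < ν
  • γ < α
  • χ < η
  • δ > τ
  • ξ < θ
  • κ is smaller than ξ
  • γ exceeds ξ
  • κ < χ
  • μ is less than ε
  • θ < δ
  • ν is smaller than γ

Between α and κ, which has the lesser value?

κ

κ < χ and χ < η give κ < η.
With η < σ: κ < χ < η < σ.
Then σ < ξ extends the chain to ξ.
With ξ < θ: κ < χ < η < σ < ξ < θ.
Then θ < β extends the chain to β.
With β < τ: κ < χ < η < σ < ξ < θ < β < τ.
With τ < ρ: κ < χ < η < σ < ξ < θ < β < τ < ρ.
With ρ < ν: κ < χ < η < σ < ξ < θ < β < τ < ρ < ν.
With ν < γ: κ < χ < η < σ < ξ < θ < β < τ < ρ < ν < γ.
With γ < δ: κ < χ < η < σ < ξ < θ < β < τ < ρ < ν < γ < δ.
With δ < μ: κ < χ < η < σ < ξ < θ < β < τ < ρ < ν < γ < δ < μ.
Then μ < ε extends the chain to ε.
With ε < α: κ < χ < η < σ < ξ < θ < β < τ < ρ < ν < γ < δ < μ < ε < α.
So κ < α; κ is the smaller of the two.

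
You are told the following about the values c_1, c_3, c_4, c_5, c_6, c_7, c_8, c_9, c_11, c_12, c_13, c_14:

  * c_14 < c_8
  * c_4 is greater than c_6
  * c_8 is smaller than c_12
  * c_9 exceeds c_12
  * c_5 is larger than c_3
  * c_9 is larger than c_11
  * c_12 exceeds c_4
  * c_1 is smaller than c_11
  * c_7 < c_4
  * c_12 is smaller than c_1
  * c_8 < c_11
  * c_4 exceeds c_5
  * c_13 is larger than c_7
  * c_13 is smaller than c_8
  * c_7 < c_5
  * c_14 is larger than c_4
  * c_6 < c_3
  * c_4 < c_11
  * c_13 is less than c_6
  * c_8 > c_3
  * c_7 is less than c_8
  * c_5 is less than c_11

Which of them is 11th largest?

Piecing the relations together gives one ordering: c_7 < c_13 < c_6 < c_3 < c_5 < c_4 < c_14 < c_8 < c_12 < c_1 < c_11 < c_9.
The 11th largest is c_13.

c_13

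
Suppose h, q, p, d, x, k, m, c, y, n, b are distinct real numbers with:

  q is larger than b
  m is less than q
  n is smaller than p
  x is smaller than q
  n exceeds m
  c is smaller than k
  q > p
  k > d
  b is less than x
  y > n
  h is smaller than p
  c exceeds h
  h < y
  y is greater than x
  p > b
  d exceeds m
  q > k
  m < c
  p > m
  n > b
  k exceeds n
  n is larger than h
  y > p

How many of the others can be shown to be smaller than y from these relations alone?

6

Directly below y: h, x, n, p.
One step further: m, b (6 so far).
Nothing else is reachable below y; 6 in all.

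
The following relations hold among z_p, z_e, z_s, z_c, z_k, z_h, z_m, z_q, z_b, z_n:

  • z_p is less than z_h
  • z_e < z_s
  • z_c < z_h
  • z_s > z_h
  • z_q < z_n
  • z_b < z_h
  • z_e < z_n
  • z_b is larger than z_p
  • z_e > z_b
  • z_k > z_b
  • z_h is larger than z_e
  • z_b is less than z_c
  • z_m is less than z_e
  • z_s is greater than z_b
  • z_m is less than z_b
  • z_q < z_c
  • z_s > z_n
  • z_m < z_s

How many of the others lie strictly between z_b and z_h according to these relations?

Chaining upward from z_b reaches: z_e, z_n, z_c, z_k, z_s.
Chaining downward from z_h reaches: z_p, z_m, z_q, z_e, z_c.
Strictly between z_b and z_h are those in both lists: z_e, z_c — 2 elements.

2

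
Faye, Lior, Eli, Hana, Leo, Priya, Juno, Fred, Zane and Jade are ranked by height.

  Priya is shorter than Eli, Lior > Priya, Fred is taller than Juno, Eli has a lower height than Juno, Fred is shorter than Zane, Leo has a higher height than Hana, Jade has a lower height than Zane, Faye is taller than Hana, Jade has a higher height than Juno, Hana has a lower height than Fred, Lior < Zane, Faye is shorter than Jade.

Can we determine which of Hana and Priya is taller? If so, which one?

Following every chain through Priya: above Priya we get Eli, Juno, Fred, Lior, Jade, Zane.
Hana is not reached, and no chain runs the other way from Hana to Priya.
So the given relations leave the order of Priya and Hana undetermined.

undetermined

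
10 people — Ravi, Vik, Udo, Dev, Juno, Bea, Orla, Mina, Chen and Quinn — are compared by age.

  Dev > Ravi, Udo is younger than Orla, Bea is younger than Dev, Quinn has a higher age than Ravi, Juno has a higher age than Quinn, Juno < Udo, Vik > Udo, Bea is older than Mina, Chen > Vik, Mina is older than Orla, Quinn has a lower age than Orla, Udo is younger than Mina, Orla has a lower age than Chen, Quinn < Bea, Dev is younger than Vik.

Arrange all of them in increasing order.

The consecutive links are each given: Ravi < Quinn; Quinn < Juno; Juno < Udo; Udo < Orla; Orla < Mina; Mina < Bea; Bea < Dev; Dev < Vik; Vik < Chen.

Ravi < Quinn < Juno < Udo < Orla < Mina < Bea < Dev < Vik < Chen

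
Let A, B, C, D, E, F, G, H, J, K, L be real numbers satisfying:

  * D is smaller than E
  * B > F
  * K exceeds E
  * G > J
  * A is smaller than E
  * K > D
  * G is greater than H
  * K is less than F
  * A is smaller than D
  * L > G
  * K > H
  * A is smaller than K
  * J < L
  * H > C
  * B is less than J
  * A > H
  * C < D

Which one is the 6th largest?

The consecutive relations fix a unique order: C < H < A < D < E < K < F < B < J < G < L.
The 6th largest is K.

K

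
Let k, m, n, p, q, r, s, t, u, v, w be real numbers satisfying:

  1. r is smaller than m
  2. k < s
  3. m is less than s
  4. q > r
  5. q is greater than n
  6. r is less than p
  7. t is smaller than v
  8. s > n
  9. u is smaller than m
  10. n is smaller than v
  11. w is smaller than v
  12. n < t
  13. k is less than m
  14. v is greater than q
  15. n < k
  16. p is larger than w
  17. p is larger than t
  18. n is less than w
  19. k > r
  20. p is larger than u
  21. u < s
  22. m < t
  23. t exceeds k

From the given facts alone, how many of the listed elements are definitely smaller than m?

4

Directly below m: r, u, k.
One step further: n (4 so far).
No other element is forced below m by the given relations, so the count is 4.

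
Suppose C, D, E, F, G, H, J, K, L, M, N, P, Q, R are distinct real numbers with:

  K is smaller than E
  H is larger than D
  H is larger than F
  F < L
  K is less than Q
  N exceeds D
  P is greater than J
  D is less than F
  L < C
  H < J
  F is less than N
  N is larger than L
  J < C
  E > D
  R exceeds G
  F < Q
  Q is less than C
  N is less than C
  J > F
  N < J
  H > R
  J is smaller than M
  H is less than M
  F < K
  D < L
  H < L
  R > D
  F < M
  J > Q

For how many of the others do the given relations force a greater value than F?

10

Directly above F: K, H, L, Q, N, J, M.
One step further: E, C, P (10 so far).
Nothing else is reachable above F; 10 in all.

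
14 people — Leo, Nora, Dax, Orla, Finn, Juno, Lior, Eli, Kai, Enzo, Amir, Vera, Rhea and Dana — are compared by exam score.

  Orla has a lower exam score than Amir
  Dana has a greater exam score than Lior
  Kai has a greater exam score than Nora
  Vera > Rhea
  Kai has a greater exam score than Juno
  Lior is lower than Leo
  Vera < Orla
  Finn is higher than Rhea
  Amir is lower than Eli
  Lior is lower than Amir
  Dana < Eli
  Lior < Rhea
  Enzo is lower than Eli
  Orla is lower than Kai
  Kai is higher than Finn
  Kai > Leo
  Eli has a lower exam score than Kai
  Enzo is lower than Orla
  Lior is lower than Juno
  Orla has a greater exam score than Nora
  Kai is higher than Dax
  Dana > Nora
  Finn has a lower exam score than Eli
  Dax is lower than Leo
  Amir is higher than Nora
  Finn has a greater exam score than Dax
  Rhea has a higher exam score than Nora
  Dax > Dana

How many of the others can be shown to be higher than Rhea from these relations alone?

6

Directly above Rhea: Vera, Finn.
One step further: Orla, Eli, Kai (5 so far).
One step further: Amir (6 so far).
Nothing else is reachable above Rhea; 6 in all.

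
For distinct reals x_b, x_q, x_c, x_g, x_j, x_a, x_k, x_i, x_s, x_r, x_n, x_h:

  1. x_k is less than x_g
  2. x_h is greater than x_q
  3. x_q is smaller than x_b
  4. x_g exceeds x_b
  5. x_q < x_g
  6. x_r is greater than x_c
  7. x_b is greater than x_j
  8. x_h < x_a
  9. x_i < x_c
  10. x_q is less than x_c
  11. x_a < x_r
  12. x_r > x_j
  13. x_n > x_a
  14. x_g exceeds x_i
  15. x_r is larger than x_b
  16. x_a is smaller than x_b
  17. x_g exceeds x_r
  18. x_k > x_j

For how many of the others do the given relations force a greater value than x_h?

The elements the relations force above x_h are x_a, x_b, x_r, x_n, x_g — no chain reaches any other.
That is 5.

5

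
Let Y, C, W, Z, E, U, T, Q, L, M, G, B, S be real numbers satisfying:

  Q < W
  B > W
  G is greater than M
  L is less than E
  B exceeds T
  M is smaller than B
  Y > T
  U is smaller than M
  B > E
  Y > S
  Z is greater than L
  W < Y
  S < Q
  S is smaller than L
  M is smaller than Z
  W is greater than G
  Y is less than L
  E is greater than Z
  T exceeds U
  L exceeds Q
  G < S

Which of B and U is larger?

B

The relevant relations are U < M; M < G; G < S; S < Q; Q < W; W < Y; Y < L; L < Z; Z < E; E < B.
Together: U < M < G < S < Q < W < Y < L < Z < E < B.
So U < B; B is the larger of the two.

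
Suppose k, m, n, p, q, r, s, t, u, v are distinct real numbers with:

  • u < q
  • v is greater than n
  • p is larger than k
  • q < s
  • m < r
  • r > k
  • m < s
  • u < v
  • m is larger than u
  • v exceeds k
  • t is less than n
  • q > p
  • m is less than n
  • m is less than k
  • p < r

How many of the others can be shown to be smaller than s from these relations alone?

5

Directly below s: m, q.
One step further: u, p (4 so far).
One step further: k (5 so far).
No other element is forced below s by the given relations, so the count is 5.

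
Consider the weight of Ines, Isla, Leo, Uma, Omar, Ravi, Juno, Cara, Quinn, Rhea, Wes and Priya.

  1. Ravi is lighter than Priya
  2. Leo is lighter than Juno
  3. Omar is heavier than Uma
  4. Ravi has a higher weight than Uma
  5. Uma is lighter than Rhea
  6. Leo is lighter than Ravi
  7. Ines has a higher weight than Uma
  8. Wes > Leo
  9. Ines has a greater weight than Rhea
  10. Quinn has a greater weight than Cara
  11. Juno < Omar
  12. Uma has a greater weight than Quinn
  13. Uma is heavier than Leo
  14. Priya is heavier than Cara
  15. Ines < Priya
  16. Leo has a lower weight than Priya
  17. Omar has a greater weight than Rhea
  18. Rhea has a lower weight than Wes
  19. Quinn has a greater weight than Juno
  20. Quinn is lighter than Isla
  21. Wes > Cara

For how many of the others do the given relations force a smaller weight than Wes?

Directly below Wes: Cara, Leo, Rhea.
One step further: Uma (4 so far).
One step further: Quinn (5 so far).
One step further: Juno (6 so far).
Nothing else is reachable below Wes; 6 in all.

6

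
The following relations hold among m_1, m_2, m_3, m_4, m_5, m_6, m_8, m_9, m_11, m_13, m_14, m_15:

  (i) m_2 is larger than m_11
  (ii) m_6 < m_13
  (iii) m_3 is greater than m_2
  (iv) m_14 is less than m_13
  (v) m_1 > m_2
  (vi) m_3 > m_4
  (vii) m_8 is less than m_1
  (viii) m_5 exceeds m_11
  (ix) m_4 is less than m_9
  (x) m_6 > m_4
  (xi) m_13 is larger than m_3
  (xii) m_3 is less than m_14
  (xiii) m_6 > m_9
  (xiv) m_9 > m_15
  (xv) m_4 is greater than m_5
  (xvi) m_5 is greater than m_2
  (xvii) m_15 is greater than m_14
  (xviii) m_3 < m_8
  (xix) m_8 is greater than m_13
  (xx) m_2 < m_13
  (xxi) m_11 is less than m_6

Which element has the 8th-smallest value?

Piecing the relations together gives one ordering: m_11 < m_2 < m_5 < m_4 < m_3 < m_14 < m_15 < m_9 < m_6 < m_13 < m_8 < m_1.
Counting 8 from the smallest end gives m_9.

m_9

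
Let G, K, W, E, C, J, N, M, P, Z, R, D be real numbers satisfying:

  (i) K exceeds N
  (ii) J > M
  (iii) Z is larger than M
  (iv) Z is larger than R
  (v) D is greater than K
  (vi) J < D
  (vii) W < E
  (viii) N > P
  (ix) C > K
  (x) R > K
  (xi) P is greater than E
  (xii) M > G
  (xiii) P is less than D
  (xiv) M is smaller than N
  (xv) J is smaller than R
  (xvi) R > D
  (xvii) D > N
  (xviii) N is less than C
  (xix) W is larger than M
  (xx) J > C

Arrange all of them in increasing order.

G < M < W < E < P < N < K < C < J < D < R < Z

The consecutive links are each given: G < M; M < W; W < E; E < P; P < N; N < K; K < C; C < J; J < D; D < R; R < Z.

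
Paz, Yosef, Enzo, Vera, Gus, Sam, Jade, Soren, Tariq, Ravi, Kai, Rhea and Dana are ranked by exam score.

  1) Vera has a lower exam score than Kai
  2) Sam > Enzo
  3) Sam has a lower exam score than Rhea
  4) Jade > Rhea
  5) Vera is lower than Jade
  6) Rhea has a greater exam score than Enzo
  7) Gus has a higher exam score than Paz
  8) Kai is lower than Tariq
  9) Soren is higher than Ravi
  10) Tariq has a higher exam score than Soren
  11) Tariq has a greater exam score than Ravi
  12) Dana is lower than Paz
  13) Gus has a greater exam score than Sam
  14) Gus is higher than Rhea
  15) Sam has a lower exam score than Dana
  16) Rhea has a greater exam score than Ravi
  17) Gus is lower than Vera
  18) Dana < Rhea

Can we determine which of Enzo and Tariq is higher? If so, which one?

Tariq

Following the relations from Enzo: Enzo < Sam < Dana < Paz < Gus < Vera < Kai < Tariq.
So Tariq is higher.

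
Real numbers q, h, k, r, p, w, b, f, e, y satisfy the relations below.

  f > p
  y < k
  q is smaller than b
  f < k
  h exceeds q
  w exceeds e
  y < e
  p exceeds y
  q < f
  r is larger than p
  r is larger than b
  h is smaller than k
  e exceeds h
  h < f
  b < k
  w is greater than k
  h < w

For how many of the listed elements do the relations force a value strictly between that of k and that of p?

Chaining upward from p reaches: r, f, w.
Chaining downward from k reaches: y, q, h, b, f.
Strictly between p and k are those in both lists: f — 1 element.

1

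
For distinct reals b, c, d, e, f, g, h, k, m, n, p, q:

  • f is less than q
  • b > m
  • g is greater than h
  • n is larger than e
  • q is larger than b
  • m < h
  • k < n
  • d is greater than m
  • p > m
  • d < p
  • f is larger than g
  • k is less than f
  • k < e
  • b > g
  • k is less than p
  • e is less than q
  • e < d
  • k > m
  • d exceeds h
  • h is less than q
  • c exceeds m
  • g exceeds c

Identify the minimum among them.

Chaining upward from m: directly above it, k, c, h, d, p, b; then e, n, g, f, q.
That covers every other element, and nothing is given below m, so m is the minimum.

m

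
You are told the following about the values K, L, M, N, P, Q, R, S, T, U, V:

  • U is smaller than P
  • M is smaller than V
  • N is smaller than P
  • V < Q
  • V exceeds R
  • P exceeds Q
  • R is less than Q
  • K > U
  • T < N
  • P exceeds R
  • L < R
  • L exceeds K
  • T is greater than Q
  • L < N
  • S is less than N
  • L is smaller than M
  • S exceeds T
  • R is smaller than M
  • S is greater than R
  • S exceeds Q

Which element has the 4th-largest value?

T

The consecutive relations fix a unique order: U < K < L < R < M < V < Q < T < S < N < P.
The 4th largest is T.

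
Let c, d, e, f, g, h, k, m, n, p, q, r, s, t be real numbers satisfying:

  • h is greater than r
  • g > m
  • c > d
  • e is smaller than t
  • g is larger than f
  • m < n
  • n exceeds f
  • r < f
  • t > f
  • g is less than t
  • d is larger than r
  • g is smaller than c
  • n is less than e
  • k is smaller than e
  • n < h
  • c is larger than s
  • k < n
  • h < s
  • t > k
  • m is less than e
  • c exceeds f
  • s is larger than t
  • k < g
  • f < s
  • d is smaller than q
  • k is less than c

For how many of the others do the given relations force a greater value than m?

The elements the relations force above m are n, e, g, t, h, s, c — no chain reaches any other.
That is 7.

7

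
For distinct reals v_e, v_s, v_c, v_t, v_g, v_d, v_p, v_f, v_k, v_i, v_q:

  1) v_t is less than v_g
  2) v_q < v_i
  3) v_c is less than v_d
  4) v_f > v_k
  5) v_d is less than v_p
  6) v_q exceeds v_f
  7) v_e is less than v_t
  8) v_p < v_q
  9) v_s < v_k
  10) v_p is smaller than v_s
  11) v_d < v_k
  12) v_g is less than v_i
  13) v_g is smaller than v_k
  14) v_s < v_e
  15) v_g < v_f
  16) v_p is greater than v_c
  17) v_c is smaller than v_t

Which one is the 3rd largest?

The consecutive relations fix a unique order: v_c < v_d < v_p < v_s < v_e < v_t < v_g < v_k < v_f < v_q < v_i.
The 3rd largest is v_f.

v_f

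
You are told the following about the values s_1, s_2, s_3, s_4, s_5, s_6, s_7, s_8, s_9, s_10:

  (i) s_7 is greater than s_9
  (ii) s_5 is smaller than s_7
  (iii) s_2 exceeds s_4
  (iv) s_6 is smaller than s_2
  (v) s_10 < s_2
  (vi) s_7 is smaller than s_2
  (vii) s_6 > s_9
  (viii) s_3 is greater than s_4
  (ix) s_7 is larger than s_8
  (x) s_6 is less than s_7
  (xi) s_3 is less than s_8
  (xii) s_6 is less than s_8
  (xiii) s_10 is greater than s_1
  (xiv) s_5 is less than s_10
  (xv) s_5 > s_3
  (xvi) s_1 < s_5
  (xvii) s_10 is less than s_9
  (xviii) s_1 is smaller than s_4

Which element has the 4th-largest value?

s_6

The consecutive relations fix a unique order: s_1 < s_4 < s_3 < s_5 < s_10 < s_9 < s_6 < s_8 < s_7 < s_2.
Counting 4 from the largest end gives s_6.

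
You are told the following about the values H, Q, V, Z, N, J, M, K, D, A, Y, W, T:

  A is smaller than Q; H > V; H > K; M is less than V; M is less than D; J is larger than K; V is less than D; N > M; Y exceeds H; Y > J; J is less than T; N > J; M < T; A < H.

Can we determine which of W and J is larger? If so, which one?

undetermined

Following every chain through W: nothing is chained to W.
J is not reached, and no chain runs the other way from J to W.
So the given relations leave the order of W and J undetermined.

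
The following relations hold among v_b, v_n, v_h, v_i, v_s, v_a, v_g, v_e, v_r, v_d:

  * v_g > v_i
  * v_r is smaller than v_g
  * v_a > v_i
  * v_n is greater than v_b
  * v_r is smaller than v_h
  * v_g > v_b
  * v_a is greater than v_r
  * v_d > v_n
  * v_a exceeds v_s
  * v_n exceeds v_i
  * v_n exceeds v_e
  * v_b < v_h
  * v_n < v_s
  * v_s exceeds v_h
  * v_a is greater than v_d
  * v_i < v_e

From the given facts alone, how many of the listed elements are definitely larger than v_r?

Directly above v_r: v_h, v_g, v_a.
One step further: v_s (4 so far).
No other element is forced above v_r by the given relations, so the count is 4.

4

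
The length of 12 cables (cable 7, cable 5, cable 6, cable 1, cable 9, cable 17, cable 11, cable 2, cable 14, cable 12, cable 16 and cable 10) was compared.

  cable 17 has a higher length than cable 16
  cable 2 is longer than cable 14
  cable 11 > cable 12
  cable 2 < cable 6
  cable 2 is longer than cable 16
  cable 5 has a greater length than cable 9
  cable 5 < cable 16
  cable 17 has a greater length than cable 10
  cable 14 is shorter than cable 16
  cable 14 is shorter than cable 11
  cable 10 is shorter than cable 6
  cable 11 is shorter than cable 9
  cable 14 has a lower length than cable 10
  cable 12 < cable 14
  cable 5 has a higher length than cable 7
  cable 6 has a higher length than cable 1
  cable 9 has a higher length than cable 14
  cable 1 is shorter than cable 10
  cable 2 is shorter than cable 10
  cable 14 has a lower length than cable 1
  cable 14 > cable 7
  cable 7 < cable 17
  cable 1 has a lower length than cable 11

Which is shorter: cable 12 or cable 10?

cable 12

cable 12 < cable 14 and cable 14 < cable 1 give cable 12 < cable 1.
Then cable 1 < cable 11 extends the chain to cable 11.
Then cable 11 < cable 9 extends the chain to cable 9.
With cable 9 < cable 5: cable 12 < cable 14 < cable 1 < cable 11 < cable 9 < cable 5.
With cable 5 < cable 16: cable 12 < cable 14 < cable 1 < cable 11 < cable 9 < cable 5 < cable 16.
Then cable 16 < cable 2 extends the chain to cable 2.
With cable 2 < cable 10: cable 12 < cable 14 < cable 1 < cable 11 < cable 9 < cable 5 < cable 16 < cable 2 < cable 10.
So cable 12 < cable 10; cable 12 is the shorter of the two.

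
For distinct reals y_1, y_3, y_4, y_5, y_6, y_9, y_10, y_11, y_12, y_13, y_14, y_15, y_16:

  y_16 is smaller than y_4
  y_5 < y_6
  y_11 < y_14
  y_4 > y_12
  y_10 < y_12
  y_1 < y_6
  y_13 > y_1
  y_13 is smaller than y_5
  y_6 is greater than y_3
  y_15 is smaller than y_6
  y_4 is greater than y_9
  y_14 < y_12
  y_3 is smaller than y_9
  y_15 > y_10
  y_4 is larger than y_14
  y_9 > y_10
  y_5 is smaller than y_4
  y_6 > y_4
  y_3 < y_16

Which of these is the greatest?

y_6

Chaining downward from y_6: directly below it, y_3, y_1, y_5, y_4, y_15; then y_10, y_13, y_14, y_16, y_9, y_12; then y_11.
That covers every other element, and nothing is given above y_6, so y_6 is the greatest.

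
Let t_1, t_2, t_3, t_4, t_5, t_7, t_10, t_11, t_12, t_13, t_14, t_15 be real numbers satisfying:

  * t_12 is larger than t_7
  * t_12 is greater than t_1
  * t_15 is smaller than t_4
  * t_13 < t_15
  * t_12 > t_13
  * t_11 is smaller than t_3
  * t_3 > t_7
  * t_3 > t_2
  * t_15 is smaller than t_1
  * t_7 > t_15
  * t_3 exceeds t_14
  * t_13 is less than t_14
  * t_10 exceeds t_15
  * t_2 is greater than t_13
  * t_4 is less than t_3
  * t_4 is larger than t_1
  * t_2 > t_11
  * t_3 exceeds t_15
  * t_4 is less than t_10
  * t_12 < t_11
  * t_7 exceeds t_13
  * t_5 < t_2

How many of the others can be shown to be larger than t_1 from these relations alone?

Directly above t_1: t_12, t_4.
One step further: t_11, t_10, t_3 (5 so far).
One step further: t_2 (6 so far).
Nothing else is reachable above t_1; 6 in all.

6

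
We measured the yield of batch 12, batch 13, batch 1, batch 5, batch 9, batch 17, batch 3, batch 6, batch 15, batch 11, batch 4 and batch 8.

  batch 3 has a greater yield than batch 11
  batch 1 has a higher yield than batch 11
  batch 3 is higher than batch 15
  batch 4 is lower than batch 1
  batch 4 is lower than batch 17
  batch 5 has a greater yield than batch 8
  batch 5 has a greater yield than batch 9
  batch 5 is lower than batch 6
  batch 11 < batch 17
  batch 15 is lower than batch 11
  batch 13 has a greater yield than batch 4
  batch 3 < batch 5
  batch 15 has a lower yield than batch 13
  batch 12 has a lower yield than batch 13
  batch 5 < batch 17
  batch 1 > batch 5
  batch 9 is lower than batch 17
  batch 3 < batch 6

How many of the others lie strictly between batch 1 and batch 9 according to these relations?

Chaining upward from batch 9 reaches: batch 5, batch 17, batch 6.
Chaining downward from batch 1 reaches: batch 15, batch 4, batch 8, batch 11, batch 3, batch 5.
Strictly between batch 9 and batch 1 are those in both lists: batch 5 — 1 element.

1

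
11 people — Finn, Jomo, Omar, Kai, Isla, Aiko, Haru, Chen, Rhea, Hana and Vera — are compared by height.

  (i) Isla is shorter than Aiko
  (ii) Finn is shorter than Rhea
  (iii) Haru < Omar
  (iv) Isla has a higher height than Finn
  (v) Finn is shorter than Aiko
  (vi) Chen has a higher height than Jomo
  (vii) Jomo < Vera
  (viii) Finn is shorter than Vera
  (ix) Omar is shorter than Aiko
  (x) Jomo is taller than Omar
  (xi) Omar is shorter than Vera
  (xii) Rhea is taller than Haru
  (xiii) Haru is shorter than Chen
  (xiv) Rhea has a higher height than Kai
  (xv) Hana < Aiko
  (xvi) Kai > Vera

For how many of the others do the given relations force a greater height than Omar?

6

The elements the relations force above Omar are Jomo, Chen, Vera, Kai, Rhea, Aiko — no chain reaches any other.
That is 6.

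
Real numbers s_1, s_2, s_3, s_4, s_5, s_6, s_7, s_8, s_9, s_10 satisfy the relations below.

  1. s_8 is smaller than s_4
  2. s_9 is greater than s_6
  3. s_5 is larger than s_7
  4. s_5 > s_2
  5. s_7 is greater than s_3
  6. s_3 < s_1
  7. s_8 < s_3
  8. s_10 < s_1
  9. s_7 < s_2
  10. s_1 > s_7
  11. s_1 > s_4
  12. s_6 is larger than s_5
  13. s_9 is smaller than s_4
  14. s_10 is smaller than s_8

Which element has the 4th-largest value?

Piecing the relations together gives one ordering: s_10 < s_8 < s_3 < s_7 < s_2 < s_5 < s_6 < s_9 < s_4 < s_1.
The 4th largest is s_6.

s_6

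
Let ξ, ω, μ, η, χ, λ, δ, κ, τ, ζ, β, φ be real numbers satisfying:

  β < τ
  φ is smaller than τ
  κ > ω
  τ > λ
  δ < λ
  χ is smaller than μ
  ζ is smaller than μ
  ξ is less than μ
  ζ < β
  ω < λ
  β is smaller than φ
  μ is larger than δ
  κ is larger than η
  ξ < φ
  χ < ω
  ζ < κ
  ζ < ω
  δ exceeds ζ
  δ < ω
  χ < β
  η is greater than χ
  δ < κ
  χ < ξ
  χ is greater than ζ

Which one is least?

ζ

δ is not least since ζ < δ; χ is not least since ζ < χ; ξ is not least since χ < ξ; η is not least since χ < η; β is not least since ζ < β; φ is not least since β < φ; ω is not least since ζ < ω; λ is not least since δ < λ; κ is not least since η < κ; τ is not least since β < τ; μ is not least since χ < μ.
Only ζ has nothing below it, so ζ is the least.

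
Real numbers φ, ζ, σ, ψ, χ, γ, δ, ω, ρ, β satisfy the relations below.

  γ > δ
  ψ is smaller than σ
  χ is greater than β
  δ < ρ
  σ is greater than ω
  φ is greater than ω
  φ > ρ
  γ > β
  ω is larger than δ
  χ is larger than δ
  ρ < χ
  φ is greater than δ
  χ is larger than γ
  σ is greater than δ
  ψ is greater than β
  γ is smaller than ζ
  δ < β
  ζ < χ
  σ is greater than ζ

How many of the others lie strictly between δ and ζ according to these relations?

Chaining upward from δ reaches: ω, ρ, β, γ, ψ, χ, σ, φ.
Chaining downward from ζ reaches: β, γ.
Strictly between δ and ζ are those in both lists: β, γ — 2 elements.

2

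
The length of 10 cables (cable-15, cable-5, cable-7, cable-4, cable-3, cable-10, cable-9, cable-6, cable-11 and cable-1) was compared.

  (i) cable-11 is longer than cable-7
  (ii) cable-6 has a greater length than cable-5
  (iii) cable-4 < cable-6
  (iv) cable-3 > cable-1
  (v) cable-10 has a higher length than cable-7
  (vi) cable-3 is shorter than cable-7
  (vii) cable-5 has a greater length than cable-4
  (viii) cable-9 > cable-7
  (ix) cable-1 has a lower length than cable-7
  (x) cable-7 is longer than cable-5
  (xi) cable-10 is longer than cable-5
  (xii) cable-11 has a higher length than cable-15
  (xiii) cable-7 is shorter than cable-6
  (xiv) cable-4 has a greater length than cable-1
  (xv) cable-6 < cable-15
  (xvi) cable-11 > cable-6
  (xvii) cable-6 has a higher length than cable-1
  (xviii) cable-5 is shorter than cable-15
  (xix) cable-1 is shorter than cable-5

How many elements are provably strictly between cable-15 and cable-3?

2

Chaining upward from cable-3 reaches: cable-7, cable-9, cable-6, cable-10, cable-11.
Chaining downward from cable-15 reaches: cable-1, cable-4, cable-5, cable-7, cable-6.
Strictly between cable-3 and cable-15 are those in both lists: cable-7, cable-6 — 2 elements.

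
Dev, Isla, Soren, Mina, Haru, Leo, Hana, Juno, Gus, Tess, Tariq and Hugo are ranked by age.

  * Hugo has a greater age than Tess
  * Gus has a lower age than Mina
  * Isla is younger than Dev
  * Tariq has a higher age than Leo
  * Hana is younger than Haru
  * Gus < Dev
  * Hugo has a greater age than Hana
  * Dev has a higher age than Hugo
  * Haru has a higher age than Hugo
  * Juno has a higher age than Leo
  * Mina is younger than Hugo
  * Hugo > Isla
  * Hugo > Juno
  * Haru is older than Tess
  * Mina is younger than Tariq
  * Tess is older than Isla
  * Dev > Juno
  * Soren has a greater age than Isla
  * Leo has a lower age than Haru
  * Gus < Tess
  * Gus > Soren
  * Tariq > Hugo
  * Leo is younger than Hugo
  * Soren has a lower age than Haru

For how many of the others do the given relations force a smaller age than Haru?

From Haru the given relations immediately reach Soren, Leo, Tess, Hana, Hugo.
From those, Isla, Gus, Mina, Juno — 9 in total.
No other element is forced below Haru by the given relations, so the count is 9.

9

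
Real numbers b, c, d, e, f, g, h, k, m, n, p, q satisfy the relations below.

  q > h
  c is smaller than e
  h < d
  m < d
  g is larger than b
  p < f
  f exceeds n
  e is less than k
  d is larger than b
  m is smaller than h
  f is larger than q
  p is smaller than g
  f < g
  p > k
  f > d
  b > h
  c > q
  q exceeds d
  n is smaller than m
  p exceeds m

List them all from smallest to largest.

Nothing is placed below n, so it is least; from there n < m; m < h; h < b; b < d; d < q; q < c; c < e; e < k; k < p; p < f; f < g, each given directly.

n < m < h < b < d < q < c < e < k < p < f < g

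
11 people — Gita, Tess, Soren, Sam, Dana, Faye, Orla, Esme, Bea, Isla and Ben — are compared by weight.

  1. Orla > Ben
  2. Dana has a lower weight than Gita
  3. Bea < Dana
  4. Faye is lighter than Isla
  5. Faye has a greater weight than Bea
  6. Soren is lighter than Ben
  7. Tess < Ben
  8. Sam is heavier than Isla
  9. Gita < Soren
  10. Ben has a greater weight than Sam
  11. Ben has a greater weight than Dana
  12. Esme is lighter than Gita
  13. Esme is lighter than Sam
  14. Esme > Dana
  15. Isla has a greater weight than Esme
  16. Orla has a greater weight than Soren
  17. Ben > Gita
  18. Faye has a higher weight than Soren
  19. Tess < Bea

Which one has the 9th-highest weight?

Piecing the relations together gives one ordering: Tess < Bea < Dana < Esme < Gita < Soren < Faye < Isla < Sam < Ben < Orla.
The 9th largest is Dana.

Dana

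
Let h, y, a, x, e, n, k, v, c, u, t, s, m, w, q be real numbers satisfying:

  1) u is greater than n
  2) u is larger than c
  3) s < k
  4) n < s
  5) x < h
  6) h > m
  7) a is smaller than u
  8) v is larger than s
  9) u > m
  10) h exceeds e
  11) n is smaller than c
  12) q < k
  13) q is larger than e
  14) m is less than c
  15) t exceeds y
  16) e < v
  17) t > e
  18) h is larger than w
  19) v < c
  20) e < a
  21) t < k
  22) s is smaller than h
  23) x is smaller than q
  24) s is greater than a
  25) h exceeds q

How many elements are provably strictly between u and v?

1

The relations place v below u. An element lies strictly between them when it is forced above v and also forced below u.
Above v: {c}. Below u: {e, m, n, a, s, c}.
Intersection: {c} — 1.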